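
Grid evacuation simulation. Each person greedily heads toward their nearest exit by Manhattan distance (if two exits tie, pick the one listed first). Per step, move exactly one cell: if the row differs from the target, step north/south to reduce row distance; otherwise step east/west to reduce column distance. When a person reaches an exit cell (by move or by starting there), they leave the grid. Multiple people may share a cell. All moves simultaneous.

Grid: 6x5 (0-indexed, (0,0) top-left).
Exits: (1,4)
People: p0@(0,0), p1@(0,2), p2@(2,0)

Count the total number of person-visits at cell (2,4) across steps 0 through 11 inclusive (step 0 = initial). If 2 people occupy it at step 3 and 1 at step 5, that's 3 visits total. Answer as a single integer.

Step 0: p0@(0,0) p1@(0,2) p2@(2,0) -> at (2,4): 0 [-], cum=0
Step 1: p0@(1,0) p1@(1,2) p2@(1,0) -> at (2,4): 0 [-], cum=0
Step 2: p0@(1,1) p1@(1,3) p2@(1,1) -> at (2,4): 0 [-], cum=0
Step 3: p0@(1,2) p1@ESC p2@(1,2) -> at (2,4): 0 [-], cum=0
Step 4: p0@(1,3) p1@ESC p2@(1,3) -> at (2,4): 0 [-], cum=0
Step 5: p0@ESC p1@ESC p2@ESC -> at (2,4): 0 [-], cum=0
Total visits = 0

Answer: 0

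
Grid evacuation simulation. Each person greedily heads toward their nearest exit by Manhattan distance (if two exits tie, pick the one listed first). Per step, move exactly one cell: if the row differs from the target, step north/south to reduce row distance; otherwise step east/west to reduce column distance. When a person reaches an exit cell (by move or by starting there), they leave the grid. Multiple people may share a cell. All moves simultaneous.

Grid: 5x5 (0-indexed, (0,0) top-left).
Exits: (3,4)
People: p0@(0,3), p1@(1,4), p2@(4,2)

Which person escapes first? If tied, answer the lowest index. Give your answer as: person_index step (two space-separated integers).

Step 1: p0:(0,3)->(1,3) | p1:(1,4)->(2,4) | p2:(4,2)->(3,2)
Step 2: p0:(1,3)->(2,3) | p1:(2,4)->(3,4)->EXIT | p2:(3,2)->(3,3)
Step 3: p0:(2,3)->(3,3) | p1:escaped | p2:(3,3)->(3,4)->EXIT
Step 4: p0:(3,3)->(3,4)->EXIT | p1:escaped | p2:escaped
Exit steps: [4, 2, 3]
First to escape: p1 at step 2

Answer: 1 2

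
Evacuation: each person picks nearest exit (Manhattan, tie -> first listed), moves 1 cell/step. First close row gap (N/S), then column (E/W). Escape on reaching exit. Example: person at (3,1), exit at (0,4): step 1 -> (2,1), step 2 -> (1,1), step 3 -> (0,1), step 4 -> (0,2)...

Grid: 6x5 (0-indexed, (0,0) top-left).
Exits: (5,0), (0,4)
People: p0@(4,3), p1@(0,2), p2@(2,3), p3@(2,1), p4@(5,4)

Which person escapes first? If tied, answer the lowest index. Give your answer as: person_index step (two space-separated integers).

Step 1: p0:(4,3)->(5,3) | p1:(0,2)->(0,3) | p2:(2,3)->(1,3) | p3:(2,1)->(3,1) | p4:(5,4)->(5,3)
Step 2: p0:(5,3)->(5,2) | p1:(0,3)->(0,4)->EXIT | p2:(1,3)->(0,3) | p3:(3,1)->(4,1) | p4:(5,3)->(5,2)
Step 3: p0:(5,2)->(5,1) | p1:escaped | p2:(0,3)->(0,4)->EXIT | p3:(4,1)->(5,1) | p4:(5,2)->(5,1)
Step 4: p0:(5,1)->(5,0)->EXIT | p1:escaped | p2:escaped | p3:(5,1)->(5,0)->EXIT | p4:(5,1)->(5,0)->EXIT
Exit steps: [4, 2, 3, 4, 4]
First to escape: p1 at step 2

Answer: 1 2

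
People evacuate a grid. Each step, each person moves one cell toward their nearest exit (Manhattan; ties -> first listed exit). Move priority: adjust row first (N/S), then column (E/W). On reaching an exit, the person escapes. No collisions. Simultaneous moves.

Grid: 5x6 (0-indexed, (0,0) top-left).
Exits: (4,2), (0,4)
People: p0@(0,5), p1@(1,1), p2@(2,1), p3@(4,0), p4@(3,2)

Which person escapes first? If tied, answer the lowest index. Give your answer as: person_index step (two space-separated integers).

Answer: 0 1

Derivation:
Step 1: p0:(0,5)->(0,4)->EXIT | p1:(1,1)->(2,1) | p2:(2,1)->(3,1) | p3:(4,0)->(4,1) | p4:(3,2)->(4,2)->EXIT
Step 2: p0:escaped | p1:(2,1)->(3,1) | p2:(3,1)->(4,1) | p3:(4,1)->(4,2)->EXIT | p4:escaped
Step 3: p0:escaped | p1:(3,1)->(4,1) | p2:(4,1)->(4,2)->EXIT | p3:escaped | p4:escaped
Step 4: p0:escaped | p1:(4,1)->(4,2)->EXIT | p2:escaped | p3:escaped | p4:escaped
Exit steps: [1, 4, 3, 2, 1]
First to escape: p0 at step 1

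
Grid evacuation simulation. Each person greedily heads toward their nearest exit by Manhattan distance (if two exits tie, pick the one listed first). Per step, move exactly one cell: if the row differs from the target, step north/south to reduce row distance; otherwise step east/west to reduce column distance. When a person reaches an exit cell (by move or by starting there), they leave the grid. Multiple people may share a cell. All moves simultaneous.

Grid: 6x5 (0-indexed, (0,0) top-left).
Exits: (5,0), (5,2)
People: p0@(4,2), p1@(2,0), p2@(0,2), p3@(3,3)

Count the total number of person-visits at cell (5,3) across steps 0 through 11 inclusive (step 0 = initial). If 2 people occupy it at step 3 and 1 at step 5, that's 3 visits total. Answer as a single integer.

Answer: 1

Derivation:
Step 0: p0@(4,2) p1@(2,0) p2@(0,2) p3@(3,3) -> at (5,3): 0 [-], cum=0
Step 1: p0@ESC p1@(3,0) p2@(1,2) p3@(4,3) -> at (5,3): 0 [-], cum=0
Step 2: p0@ESC p1@(4,0) p2@(2,2) p3@(5,3) -> at (5,3): 1 [p3], cum=1
Step 3: p0@ESC p1@ESC p2@(3,2) p3@ESC -> at (5,3): 0 [-], cum=1
Step 4: p0@ESC p1@ESC p2@(4,2) p3@ESC -> at (5,3): 0 [-], cum=1
Step 5: p0@ESC p1@ESC p2@ESC p3@ESC -> at (5,3): 0 [-], cum=1
Total visits = 1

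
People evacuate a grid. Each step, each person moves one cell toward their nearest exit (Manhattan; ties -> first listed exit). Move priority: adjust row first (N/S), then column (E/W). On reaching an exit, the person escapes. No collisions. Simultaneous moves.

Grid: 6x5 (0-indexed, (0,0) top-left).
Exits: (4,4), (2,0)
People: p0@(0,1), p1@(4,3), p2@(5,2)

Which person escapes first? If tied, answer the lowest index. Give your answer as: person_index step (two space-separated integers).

Step 1: p0:(0,1)->(1,1) | p1:(4,3)->(4,4)->EXIT | p2:(5,2)->(4,2)
Step 2: p0:(1,1)->(2,1) | p1:escaped | p2:(4,2)->(4,3)
Step 3: p0:(2,1)->(2,0)->EXIT | p1:escaped | p2:(4,3)->(4,4)->EXIT
Exit steps: [3, 1, 3]
First to escape: p1 at step 1

Answer: 1 1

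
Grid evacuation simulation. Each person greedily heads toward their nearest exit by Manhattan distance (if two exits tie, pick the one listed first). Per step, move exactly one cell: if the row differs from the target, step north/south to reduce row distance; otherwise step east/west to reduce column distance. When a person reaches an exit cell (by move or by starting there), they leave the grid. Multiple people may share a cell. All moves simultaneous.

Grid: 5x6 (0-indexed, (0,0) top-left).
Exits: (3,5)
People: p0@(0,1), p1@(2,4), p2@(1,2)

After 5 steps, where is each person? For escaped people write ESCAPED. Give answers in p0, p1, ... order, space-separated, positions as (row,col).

Step 1: p0:(0,1)->(1,1) | p1:(2,4)->(3,4) | p2:(1,2)->(2,2)
Step 2: p0:(1,1)->(2,1) | p1:(3,4)->(3,5)->EXIT | p2:(2,2)->(3,2)
Step 3: p0:(2,1)->(3,1) | p1:escaped | p2:(3,2)->(3,3)
Step 4: p0:(3,1)->(3,2) | p1:escaped | p2:(3,3)->(3,4)
Step 5: p0:(3,2)->(3,3) | p1:escaped | p2:(3,4)->(3,5)->EXIT

(3,3) ESCAPED ESCAPED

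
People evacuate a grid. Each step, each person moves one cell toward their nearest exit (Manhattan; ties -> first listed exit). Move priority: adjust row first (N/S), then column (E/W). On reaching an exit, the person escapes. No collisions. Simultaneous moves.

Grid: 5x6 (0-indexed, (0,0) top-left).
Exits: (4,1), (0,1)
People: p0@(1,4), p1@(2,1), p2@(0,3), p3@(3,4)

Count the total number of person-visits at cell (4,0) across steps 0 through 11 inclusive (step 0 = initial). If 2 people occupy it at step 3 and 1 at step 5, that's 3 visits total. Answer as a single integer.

Step 0: p0@(1,4) p1@(2,1) p2@(0,3) p3@(3,4) -> at (4,0): 0 [-], cum=0
Step 1: p0@(0,4) p1@(3,1) p2@(0,2) p3@(4,4) -> at (4,0): 0 [-], cum=0
Step 2: p0@(0,3) p1@ESC p2@ESC p3@(4,3) -> at (4,0): 0 [-], cum=0
Step 3: p0@(0,2) p1@ESC p2@ESC p3@(4,2) -> at (4,0): 0 [-], cum=0
Step 4: p0@ESC p1@ESC p2@ESC p3@ESC -> at (4,0): 0 [-], cum=0
Total visits = 0

Answer: 0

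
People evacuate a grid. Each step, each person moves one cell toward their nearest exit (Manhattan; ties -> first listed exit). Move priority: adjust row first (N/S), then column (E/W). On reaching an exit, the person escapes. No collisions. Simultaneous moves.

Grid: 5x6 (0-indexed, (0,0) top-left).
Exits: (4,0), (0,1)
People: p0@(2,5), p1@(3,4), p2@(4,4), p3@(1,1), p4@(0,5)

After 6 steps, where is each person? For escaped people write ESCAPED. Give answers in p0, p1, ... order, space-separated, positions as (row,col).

Step 1: p0:(2,5)->(1,5) | p1:(3,4)->(4,4) | p2:(4,4)->(4,3) | p3:(1,1)->(0,1)->EXIT | p4:(0,5)->(0,4)
Step 2: p0:(1,5)->(0,5) | p1:(4,4)->(4,3) | p2:(4,3)->(4,2) | p3:escaped | p4:(0,4)->(0,3)
Step 3: p0:(0,5)->(0,4) | p1:(4,3)->(4,2) | p2:(4,2)->(4,1) | p3:escaped | p4:(0,3)->(0,2)
Step 4: p0:(0,4)->(0,3) | p1:(4,2)->(4,1) | p2:(4,1)->(4,0)->EXIT | p3:escaped | p4:(0,2)->(0,1)->EXIT
Step 5: p0:(0,3)->(0,2) | p1:(4,1)->(4,0)->EXIT | p2:escaped | p3:escaped | p4:escaped
Step 6: p0:(0,2)->(0,1)->EXIT | p1:escaped | p2:escaped | p3:escaped | p4:escaped

ESCAPED ESCAPED ESCAPED ESCAPED ESCAPED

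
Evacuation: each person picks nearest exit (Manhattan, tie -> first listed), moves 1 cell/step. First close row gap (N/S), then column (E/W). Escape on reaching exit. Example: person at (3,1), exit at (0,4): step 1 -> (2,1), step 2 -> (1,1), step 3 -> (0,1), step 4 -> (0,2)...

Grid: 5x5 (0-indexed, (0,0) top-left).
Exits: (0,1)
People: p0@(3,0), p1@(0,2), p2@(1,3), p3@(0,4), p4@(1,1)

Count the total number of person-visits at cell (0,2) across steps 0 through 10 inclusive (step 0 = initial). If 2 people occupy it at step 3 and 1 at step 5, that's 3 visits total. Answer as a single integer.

Answer: 3

Derivation:
Step 0: p0@(3,0) p1@(0,2) p2@(1,3) p3@(0,4) p4@(1,1) -> at (0,2): 1 [p1], cum=1
Step 1: p0@(2,0) p1@ESC p2@(0,3) p3@(0,3) p4@ESC -> at (0,2): 0 [-], cum=1
Step 2: p0@(1,0) p1@ESC p2@(0,2) p3@(0,2) p4@ESC -> at (0,2): 2 [p2,p3], cum=3
Step 3: p0@(0,0) p1@ESC p2@ESC p3@ESC p4@ESC -> at (0,2): 0 [-], cum=3
Step 4: p0@ESC p1@ESC p2@ESC p3@ESC p4@ESC -> at (0,2): 0 [-], cum=3
Total visits = 3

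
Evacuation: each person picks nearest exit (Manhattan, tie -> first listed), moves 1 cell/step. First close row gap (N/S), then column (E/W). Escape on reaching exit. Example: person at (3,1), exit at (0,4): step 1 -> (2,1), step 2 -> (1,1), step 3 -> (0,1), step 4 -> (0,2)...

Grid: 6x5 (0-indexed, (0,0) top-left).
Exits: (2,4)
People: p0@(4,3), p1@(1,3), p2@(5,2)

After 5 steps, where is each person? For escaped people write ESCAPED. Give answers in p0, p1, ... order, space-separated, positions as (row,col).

Step 1: p0:(4,3)->(3,3) | p1:(1,3)->(2,3) | p2:(5,2)->(4,2)
Step 2: p0:(3,3)->(2,3) | p1:(2,3)->(2,4)->EXIT | p2:(4,2)->(3,2)
Step 3: p0:(2,3)->(2,4)->EXIT | p1:escaped | p2:(3,2)->(2,2)
Step 4: p0:escaped | p1:escaped | p2:(2,2)->(2,3)
Step 5: p0:escaped | p1:escaped | p2:(2,3)->(2,4)->EXIT

ESCAPED ESCAPED ESCAPED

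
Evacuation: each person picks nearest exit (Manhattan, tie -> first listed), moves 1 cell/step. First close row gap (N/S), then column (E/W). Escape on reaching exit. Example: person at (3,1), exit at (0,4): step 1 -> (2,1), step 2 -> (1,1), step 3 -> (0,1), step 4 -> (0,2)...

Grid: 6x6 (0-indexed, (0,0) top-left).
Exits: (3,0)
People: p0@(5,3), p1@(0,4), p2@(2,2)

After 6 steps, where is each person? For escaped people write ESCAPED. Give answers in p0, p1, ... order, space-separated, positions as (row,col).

Step 1: p0:(5,3)->(4,3) | p1:(0,4)->(1,4) | p2:(2,2)->(3,2)
Step 2: p0:(4,3)->(3,3) | p1:(1,4)->(2,4) | p2:(3,2)->(3,1)
Step 3: p0:(3,3)->(3,2) | p1:(2,4)->(3,4) | p2:(3,1)->(3,0)->EXIT
Step 4: p0:(3,2)->(3,1) | p1:(3,4)->(3,3) | p2:escaped
Step 5: p0:(3,1)->(3,0)->EXIT | p1:(3,3)->(3,2) | p2:escaped
Step 6: p0:escaped | p1:(3,2)->(3,1) | p2:escaped

ESCAPED (3,1) ESCAPED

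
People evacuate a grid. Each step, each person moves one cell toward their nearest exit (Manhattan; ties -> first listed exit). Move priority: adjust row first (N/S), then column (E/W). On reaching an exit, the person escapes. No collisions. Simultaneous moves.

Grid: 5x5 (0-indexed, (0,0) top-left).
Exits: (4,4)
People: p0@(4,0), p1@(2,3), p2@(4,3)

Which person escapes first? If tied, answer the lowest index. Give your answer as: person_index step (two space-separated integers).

Step 1: p0:(4,0)->(4,1) | p1:(2,3)->(3,3) | p2:(4,3)->(4,4)->EXIT
Step 2: p0:(4,1)->(4,2) | p1:(3,3)->(4,3) | p2:escaped
Step 3: p0:(4,2)->(4,3) | p1:(4,3)->(4,4)->EXIT | p2:escaped
Step 4: p0:(4,3)->(4,4)->EXIT | p1:escaped | p2:escaped
Exit steps: [4, 3, 1]
First to escape: p2 at step 1

Answer: 2 1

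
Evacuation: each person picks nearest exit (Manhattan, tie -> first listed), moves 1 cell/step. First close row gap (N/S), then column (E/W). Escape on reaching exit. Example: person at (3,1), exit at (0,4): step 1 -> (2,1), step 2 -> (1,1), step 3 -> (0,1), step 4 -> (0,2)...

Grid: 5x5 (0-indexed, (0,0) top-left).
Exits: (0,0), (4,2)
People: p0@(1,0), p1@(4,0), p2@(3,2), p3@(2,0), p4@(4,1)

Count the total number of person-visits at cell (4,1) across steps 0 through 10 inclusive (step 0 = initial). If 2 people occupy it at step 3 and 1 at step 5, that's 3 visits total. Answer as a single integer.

Step 0: p0@(1,0) p1@(4,0) p2@(3,2) p3@(2,0) p4@(4,1) -> at (4,1): 1 [p4], cum=1
Step 1: p0@ESC p1@(4,1) p2@ESC p3@(1,0) p4@ESC -> at (4,1): 1 [p1], cum=2
Step 2: p0@ESC p1@ESC p2@ESC p3@ESC p4@ESC -> at (4,1): 0 [-], cum=2
Total visits = 2

Answer: 2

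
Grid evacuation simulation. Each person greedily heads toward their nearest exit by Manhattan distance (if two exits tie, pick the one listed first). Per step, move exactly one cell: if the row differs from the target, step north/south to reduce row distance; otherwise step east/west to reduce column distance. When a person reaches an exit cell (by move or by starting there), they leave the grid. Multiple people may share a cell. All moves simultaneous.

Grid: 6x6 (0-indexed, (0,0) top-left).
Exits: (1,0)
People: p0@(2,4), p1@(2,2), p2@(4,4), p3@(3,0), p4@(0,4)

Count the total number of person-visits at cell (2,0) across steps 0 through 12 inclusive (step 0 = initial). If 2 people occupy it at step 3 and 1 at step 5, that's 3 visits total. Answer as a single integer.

Answer: 1

Derivation:
Step 0: p0@(2,4) p1@(2,2) p2@(4,4) p3@(3,0) p4@(0,4) -> at (2,0): 0 [-], cum=0
Step 1: p0@(1,4) p1@(1,2) p2@(3,4) p3@(2,0) p4@(1,4) -> at (2,0): 1 [p3], cum=1
Step 2: p0@(1,3) p1@(1,1) p2@(2,4) p3@ESC p4@(1,3) -> at (2,0): 0 [-], cum=1
Step 3: p0@(1,2) p1@ESC p2@(1,4) p3@ESC p4@(1,2) -> at (2,0): 0 [-], cum=1
Step 4: p0@(1,1) p1@ESC p2@(1,3) p3@ESC p4@(1,1) -> at (2,0): 0 [-], cum=1
Step 5: p0@ESC p1@ESC p2@(1,2) p3@ESC p4@ESC -> at (2,0): 0 [-], cum=1
Step 6: p0@ESC p1@ESC p2@(1,1) p3@ESC p4@ESC -> at (2,0): 0 [-], cum=1
Step 7: p0@ESC p1@ESC p2@ESC p3@ESC p4@ESC -> at (2,0): 0 [-], cum=1
Total visits = 1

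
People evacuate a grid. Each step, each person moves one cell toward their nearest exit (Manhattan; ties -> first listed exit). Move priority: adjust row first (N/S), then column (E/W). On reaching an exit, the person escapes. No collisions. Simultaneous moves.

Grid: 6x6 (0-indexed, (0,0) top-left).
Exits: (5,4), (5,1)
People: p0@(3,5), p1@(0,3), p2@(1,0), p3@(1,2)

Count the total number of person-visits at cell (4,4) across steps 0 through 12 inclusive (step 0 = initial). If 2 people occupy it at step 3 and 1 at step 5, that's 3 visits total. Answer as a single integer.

Step 0: p0@(3,5) p1@(0,3) p2@(1,0) p3@(1,2) -> at (4,4): 0 [-], cum=0
Step 1: p0@(4,5) p1@(1,3) p2@(2,0) p3@(2,2) -> at (4,4): 0 [-], cum=0
Step 2: p0@(5,5) p1@(2,3) p2@(3,0) p3@(3,2) -> at (4,4): 0 [-], cum=0
Step 3: p0@ESC p1@(3,3) p2@(4,0) p3@(4,2) -> at (4,4): 0 [-], cum=0
Step 4: p0@ESC p1@(4,3) p2@(5,0) p3@(5,2) -> at (4,4): 0 [-], cum=0
Step 5: p0@ESC p1@(5,3) p2@ESC p3@ESC -> at (4,4): 0 [-], cum=0
Step 6: p0@ESC p1@ESC p2@ESC p3@ESC -> at (4,4): 0 [-], cum=0
Total visits = 0

Answer: 0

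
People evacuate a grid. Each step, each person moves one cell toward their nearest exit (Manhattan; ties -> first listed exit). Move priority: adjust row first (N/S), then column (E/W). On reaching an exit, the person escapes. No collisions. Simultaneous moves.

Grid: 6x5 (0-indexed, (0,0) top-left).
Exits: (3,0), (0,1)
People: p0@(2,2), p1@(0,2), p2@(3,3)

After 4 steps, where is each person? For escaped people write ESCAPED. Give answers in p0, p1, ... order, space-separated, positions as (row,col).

Step 1: p0:(2,2)->(3,2) | p1:(0,2)->(0,1)->EXIT | p2:(3,3)->(3,2)
Step 2: p0:(3,2)->(3,1) | p1:escaped | p2:(3,2)->(3,1)
Step 3: p0:(3,1)->(3,0)->EXIT | p1:escaped | p2:(3,1)->(3,0)->EXIT

ESCAPED ESCAPED ESCAPED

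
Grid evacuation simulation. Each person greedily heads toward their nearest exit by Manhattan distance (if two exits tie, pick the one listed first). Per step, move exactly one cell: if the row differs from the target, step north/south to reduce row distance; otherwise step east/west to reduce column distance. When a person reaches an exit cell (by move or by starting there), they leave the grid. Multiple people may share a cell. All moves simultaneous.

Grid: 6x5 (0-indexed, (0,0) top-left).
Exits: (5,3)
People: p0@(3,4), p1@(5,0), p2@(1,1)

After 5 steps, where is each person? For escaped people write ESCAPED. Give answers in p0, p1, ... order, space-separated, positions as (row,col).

Step 1: p0:(3,4)->(4,4) | p1:(5,0)->(5,1) | p2:(1,1)->(2,1)
Step 2: p0:(4,4)->(5,4) | p1:(5,1)->(5,2) | p2:(2,1)->(3,1)
Step 3: p0:(5,4)->(5,3)->EXIT | p1:(5,2)->(5,3)->EXIT | p2:(3,1)->(4,1)
Step 4: p0:escaped | p1:escaped | p2:(4,1)->(5,1)
Step 5: p0:escaped | p1:escaped | p2:(5,1)->(5,2)

ESCAPED ESCAPED (5,2)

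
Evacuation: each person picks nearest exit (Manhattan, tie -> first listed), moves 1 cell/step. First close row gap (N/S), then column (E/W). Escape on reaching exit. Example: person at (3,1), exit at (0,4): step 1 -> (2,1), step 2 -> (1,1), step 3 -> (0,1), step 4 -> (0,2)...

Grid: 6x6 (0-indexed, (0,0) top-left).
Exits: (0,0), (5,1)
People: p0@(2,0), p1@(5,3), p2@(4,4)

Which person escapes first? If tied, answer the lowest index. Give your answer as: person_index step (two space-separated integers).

Answer: 0 2

Derivation:
Step 1: p0:(2,0)->(1,0) | p1:(5,3)->(5,2) | p2:(4,4)->(5,4)
Step 2: p0:(1,0)->(0,0)->EXIT | p1:(5,2)->(5,1)->EXIT | p2:(5,4)->(5,3)
Step 3: p0:escaped | p1:escaped | p2:(5,3)->(5,2)
Step 4: p0:escaped | p1:escaped | p2:(5,2)->(5,1)->EXIT
Exit steps: [2, 2, 4]
First to escape: p0 at step 2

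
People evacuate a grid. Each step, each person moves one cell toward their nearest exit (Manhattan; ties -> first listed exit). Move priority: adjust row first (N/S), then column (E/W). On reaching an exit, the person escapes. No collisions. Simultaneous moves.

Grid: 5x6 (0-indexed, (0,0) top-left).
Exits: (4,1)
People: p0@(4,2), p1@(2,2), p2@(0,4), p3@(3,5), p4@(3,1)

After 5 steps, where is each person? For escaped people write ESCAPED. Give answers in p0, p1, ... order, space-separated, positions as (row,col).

Step 1: p0:(4,2)->(4,1)->EXIT | p1:(2,2)->(3,2) | p2:(0,4)->(1,4) | p3:(3,5)->(4,5) | p4:(3,1)->(4,1)->EXIT
Step 2: p0:escaped | p1:(3,2)->(4,2) | p2:(1,4)->(2,4) | p3:(4,5)->(4,4) | p4:escaped
Step 3: p0:escaped | p1:(4,2)->(4,1)->EXIT | p2:(2,4)->(3,4) | p3:(4,4)->(4,3) | p4:escaped
Step 4: p0:escaped | p1:escaped | p2:(3,4)->(4,4) | p3:(4,3)->(4,2) | p4:escaped
Step 5: p0:escaped | p1:escaped | p2:(4,4)->(4,3) | p3:(4,2)->(4,1)->EXIT | p4:escaped

ESCAPED ESCAPED (4,3) ESCAPED ESCAPED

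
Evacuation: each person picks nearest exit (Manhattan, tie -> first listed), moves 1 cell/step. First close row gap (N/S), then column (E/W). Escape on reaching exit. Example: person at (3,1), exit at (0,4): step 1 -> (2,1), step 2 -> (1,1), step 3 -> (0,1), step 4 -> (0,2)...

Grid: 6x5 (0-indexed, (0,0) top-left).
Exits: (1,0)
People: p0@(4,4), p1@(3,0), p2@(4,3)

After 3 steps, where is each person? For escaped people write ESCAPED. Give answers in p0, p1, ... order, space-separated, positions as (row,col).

Step 1: p0:(4,4)->(3,4) | p1:(3,0)->(2,0) | p2:(4,3)->(3,3)
Step 2: p0:(3,4)->(2,4) | p1:(2,0)->(1,0)->EXIT | p2:(3,3)->(2,3)
Step 3: p0:(2,4)->(1,4) | p1:escaped | p2:(2,3)->(1,3)

(1,4) ESCAPED (1,3)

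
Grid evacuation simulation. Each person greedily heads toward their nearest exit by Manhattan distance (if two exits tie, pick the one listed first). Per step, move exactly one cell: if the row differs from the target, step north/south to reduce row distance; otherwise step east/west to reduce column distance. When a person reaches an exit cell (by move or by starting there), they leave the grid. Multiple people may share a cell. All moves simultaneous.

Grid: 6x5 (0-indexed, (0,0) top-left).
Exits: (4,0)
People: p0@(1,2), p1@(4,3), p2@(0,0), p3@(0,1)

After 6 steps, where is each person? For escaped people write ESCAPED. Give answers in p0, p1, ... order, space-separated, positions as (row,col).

Step 1: p0:(1,2)->(2,2) | p1:(4,3)->(4,2) | p2:(0,0)->(1,0) | p3:(0,1)->(1,1)
Step 2: p0:(2,2)->(3,2) | p1:(4,2)->(4,1) | p2:(1,0)->(2,0) | p3:(1,1)->(2,1)
Step 3: p0:(3,2)->(4,2) | p1:(4,1)->(4,0)->EXIT | p2:(2,0)->(3,0) | p3:(2,1)->(3,1)
Step 4: p0:(4,2)->(4,1) | p1:escaped | p2:(3,0)->(4,0)->EXIT | p3:(3,1)->(4,1)
Step 5: p0:(4,1)->(4,0)->EXIT | p1:escaped | p2:escaped | p3:(4,1)->(4,0)->EXIT

ESCAPED ESCAPED ESCAPED ESCAPED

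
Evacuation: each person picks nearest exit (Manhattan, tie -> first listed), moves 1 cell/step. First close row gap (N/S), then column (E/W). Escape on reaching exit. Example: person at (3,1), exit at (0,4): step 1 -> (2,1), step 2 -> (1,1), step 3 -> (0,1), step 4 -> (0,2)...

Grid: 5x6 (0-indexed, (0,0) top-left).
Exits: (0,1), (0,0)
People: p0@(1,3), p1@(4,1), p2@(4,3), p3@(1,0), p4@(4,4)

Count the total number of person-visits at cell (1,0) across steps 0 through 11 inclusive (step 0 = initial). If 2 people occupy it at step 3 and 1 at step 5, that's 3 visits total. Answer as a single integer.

Step 0: p0@(1,3) p1@(4,1) p2@(4,3) p3@(1,0) p4@(4,4) -> at (1,0): 1 [p3], cum=1
Step 1: p0@(0,3) p1@(3,1) p2@(3,3) p3@ESC p4@(3,4) -> at (1,0): 0 [-], cum=1
Step 2: p0@(0,2) p1@(2,1) p2@(2,3) p3@ESC p4@(2,4) -> at (1,0): 0 [-], cum=1
Step 3: p0@ESC p1@(1,1) p2@(1,3) p3@ESC p4@(1,4) -> at (1,0): 0 [-], cum=1
Step 4: p0@ESC p1@ESC p2@(0,3) p3@ESC p4@(0,4) -> at (1,0): 0 [-], cum=1
Step 5: p0@ESC p1@ESC p2@(0,2) p3@ESC p4@(0,3) -> at (1,0): 0 [-], cum=1
Step 6: p0@ESC p1@ESC p2@ESC p3@ESC p4@(0,2) -> at (1,0): 0 [-], cum=1
Step 7: p0@ESC p1@ESC p2@ESC p3@ESC p4@ESC -> at (1,0): 0 [-], cum=1
Total visits = 1

Answer: 1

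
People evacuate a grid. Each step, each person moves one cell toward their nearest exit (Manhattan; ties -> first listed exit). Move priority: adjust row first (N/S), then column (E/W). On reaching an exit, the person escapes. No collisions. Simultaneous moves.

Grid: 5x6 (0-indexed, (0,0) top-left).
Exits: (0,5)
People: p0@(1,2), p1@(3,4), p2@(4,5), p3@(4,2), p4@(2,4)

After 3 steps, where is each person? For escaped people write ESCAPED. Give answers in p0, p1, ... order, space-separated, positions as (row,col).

Step 1: p0:(1,2)->(0,2) | p1:(3,4)->(2,4) | p2:(4,5)->(3,5) | p3:(4,2)->(3,2) | p4:(2,4)->(1,4)
Step 2: p0:(0,2)->(0,3) | p1:(2,4)->(1,4) | p2:(3,5)->(2,5) | p3:(3,2)->(2,2) | p4:(1,4)->(0,4)
Step 3: p0:(0,3)->(0,4) | p1:(1,4)->(0,4) | p2:(2,5)->(1,5) | p3:(2,2)->(1,2) | p4:(0,4)->(0,5)->EXIT

(0,4) (0,4) (1,5) (1,2) ESCAPED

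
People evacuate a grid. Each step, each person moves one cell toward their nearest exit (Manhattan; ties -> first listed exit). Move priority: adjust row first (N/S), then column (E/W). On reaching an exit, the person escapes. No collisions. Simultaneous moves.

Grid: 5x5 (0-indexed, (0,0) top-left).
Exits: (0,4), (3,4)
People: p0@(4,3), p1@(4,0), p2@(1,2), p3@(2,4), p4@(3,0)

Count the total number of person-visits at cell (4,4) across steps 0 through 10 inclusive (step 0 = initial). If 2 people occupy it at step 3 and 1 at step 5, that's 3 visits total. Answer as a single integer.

Answer: 0

Derivation:
Step 0: p0@(4,3) p1@(4,0) p2@(1,2) p3@(2,4) p4@(3,0) -> at (4,4): 0 [-], cum=0
Step 1: p0@(3,3) p1@(3,0) p2@(0,2) p3@ESC p4@(3,1) -> at (4,4): 0 [-], cum=0
Step 2: p0@ESC p1@(3,1) p2@(0,3) p3@ESC p4@(3,2) -> at (4,4): 0 [-], cum=0
Step 3: p0@ESC p1@(3,2) p2@ESC p3@ESC p4@(3,3) -> at (4,4): 0 [-], cum=0
Step 4: p0@ESC p1@(3,3) p2@ESC p3@ESC p4@ESC -> at (4,4): 0 [-], cum=0
Step 5: p0@ESC p1@ESC p2@ESC p3@ESC p4@ESC -> at (4,4): 0 [-], cum=0
Total visits = 0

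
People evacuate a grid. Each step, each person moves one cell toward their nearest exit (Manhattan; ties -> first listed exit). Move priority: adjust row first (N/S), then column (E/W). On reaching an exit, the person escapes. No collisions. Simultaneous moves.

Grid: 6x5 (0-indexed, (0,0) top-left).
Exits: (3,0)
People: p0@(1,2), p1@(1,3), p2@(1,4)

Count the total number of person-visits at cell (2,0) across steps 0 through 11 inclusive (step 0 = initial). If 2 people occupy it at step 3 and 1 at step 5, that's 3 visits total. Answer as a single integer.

Answer: 0

Derivation:
Step 0: p0@(1,2) p1@(1,3) p2@(1,4) -> at (2,0): 0 [-], cum=0
Step 1: p0@(2,2) p1@(2,3) p2@(2,4) -> at (2,0): 0 [-], cum=0
Step 2: p0@(3,2) p1@(3,3) p2@(3,4) -> at (2,0): 0 [-], cum=0
Step 3: p0@(3,1) p1@(3,2) p2@(3,3) -> at (2,0): 0 [-], cum=0
Step 4: p0@ESC p1@(3,1) p2@(3,2) -> at (2,0): 0 [-], cum=0
Step 5: p0@ESC p1@ESC p2@(3,1) -> at (2,0): 0 [-], cum=0
Step 6: p0@ESC p1@ESC p2@ESC -> at (2,0): 0 [-], cum=0
Total visits = 0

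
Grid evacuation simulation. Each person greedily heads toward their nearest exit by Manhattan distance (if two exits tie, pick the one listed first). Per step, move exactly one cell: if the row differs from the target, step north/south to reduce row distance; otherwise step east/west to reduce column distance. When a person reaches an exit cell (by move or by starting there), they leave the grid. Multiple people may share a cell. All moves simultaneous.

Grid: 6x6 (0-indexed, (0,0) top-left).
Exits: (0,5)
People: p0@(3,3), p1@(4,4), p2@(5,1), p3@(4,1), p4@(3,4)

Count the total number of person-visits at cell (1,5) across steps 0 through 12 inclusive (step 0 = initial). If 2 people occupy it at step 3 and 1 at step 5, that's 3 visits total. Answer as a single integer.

Step 0: p0@(3,3) p1@(4,4) p2@(5,1) p3@(4,1) p4@(3,4) -> at (1,5): 0 [-], cum=0
Step 1: p0@(2,3) p1@(3,4) p2@(4,1) p3@(3,1) p4@(2,4) -> at (1,5): 0 [-], cum=0
Step 2: p0@(1,3) p1@(2,4) p2@(3,1) p3@(2,1) p4@(1,4) -> at (1,5): 0 [-], cum=0
Step 3: p0@(0,3) p1@(1,4) p2@(2,1) p3@(1,1) p4@(0,4) -> at (1,5): 0 [-], cum=0
Step 4: p0@(0,4) p1@(0,4) p2@(1,1) p3@(0,1) p4@ESC -> at (1,5): 0 [-], cum=0
Step 5: p0@ESC p1@ESC p2@(0,1) p3@(0,2) p4@ESC -> at (1,5): 0 [-], cum=0
Step 6: p0@ESC p1@ESC p2@(0,2) p3@(0,3) p4@ESC -> at (1,5): 0 [-], cum=0
Step 7: p0@ESC p1@ESC p2@(0,3) p3@(0,4) p4@ESC -> at (1,5): 0 [-], cum=0
Step 8: p0@ESC p1@ESC p2@(0,4) p3@ESC p4@ESC -> at (1,5): 0 [-], cum=0
Step 9: p0@ESC p1@ESC p2@ESC p3@ESC p4@ESC -> at (1,5): 0 [-], cum=0
Total visits = 0

Answer: 0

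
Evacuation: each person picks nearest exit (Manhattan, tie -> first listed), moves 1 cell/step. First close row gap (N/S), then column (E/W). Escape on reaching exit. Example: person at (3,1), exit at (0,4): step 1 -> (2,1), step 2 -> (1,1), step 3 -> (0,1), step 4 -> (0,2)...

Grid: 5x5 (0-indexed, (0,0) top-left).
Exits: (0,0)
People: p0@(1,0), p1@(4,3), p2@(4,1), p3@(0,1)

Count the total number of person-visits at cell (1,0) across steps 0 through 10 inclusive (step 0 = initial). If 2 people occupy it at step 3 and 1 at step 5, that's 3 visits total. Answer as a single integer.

Step 0: p0@(1,0) p1@(4,3) p2@(4,1) p3@(0,1) -> at (1,0): 1 [p0], cum=1
Step 1: p0@ESC p1@(3,3) p2@(3,1) p3@ESC -> at (1,0): 0 [-], cum=1
Step 2: p0@ESC p1@(2,3) p2@(2,1) p3@ESC -> at (1,0): 0 [-], cum=1
Step 3: p0@ESC p1@(1,3) p2@(1,1) p3@ESC -> at (1,0): 0 [-], cum=1
Step 4: p0@ESC p1@(0,3) p2@(0,1) p3@ESC -> at (1,0): 0 [-], cum=1
Step 5: p0@ESC p1@(0,2) p2@ESC p3@ESC -> at (1,0): 0 [-], cum=1
Step 6: p0@ESC p1@(0,1) p2@ESC p3@ESC -> at (1,0): 0 [-], cum=1
Step 7: p0@ESC p1@ESC p2@ESC p3@ESC -> at (1,0): 0 [-], cum=1
Total visits = 1

Answer: 1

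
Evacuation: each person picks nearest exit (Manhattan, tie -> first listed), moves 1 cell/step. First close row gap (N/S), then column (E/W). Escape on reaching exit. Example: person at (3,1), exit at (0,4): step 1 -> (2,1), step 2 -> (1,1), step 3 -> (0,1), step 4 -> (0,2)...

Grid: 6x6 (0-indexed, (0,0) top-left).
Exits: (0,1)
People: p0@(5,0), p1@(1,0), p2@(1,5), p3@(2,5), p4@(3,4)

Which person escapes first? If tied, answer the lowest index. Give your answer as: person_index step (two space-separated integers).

Step 1: p0:(5,0)->(4,0) | p1:(1,0)->(0,0) | p2:(1,5)->(0,5) | p3:(2,5)->(1,5) | p4:(3,4)->(2,4)
Step 2: p0:(4,0)->(3,0) | p1:(0,0)->(0,1)->EXIT | p2:(0,5)->(0,4) | p3:(1,5)->(0,5) | p4:(2,4)->(1,4)
Step 3: p0:(3,0)->(2,0) | p1:escaped | p2:(0,4)->(0,3) | p3:(0,5)->(0,4) | p4:(1,4)->(0,4)
Step 4: p0:(2,0)->(1,0) | p1:escaped | p2:(0,3)->(0,2) | p3:(0,4)->(0,3) | p4:(0,4)->(0,3)
Step 5: p0:(1,0)->(0,0) | p1:escaped | p2:(0,2)->(0,1)->EXIT | p3:(0,3)->(0,2) | p4:(0,3)->(0,2)
Step 6: p0:(0,0)->(0,1)->EXIT | p1:escaped | p2:escaped | p3:(0,2)->(0,1)->EXIT | p4:(0,2)->(0,1)->EXIT
Exit steps: [6, 2, 5, 6, 6]
First to escape: p1 at step 2

Answer: 1 2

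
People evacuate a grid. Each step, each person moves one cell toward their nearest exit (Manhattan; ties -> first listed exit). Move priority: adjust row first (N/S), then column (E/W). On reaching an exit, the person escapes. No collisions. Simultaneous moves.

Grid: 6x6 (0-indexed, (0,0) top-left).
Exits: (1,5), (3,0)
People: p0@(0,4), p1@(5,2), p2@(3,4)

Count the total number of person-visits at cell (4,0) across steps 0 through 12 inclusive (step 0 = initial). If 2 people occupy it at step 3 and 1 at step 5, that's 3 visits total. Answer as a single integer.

Answer: 0

Derivation:
Step 0: p0@(0,4) p1@(5,2) p2@(3,4) -> at (4,0): 0 [-], cum=0
Step 1: p0@(1,4) p1@(4,2) p2@(2,4) -> at (4,0): 0 [-], cum=0
Step 2: p0@ESC p1@(3,2) p2@(1,4) -> at (4,0): 0 [-], cum=0
Step 3: p0@ESC p1@(3,1) p2@ESC -> at (4,0): 0 [-], cum=0
Step 4: p0@ESC p1@ESC p2@ESC -> at (4,0): 0 [-], cum=0
Total visits = 0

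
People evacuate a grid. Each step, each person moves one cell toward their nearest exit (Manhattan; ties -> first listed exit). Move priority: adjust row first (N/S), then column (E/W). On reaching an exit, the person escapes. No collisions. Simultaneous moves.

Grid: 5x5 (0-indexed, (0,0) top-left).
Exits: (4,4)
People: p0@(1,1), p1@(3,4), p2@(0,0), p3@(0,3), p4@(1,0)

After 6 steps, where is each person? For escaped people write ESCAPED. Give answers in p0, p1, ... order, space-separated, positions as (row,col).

Step 1: p0:(1,1)->(2,1) | p1:(3,4)->(4,4)->EXIT | p2:(0,0)->(1,0) | p3:(0,3)->(1,3) | p4:(1,0)->(2,0)
Step 2: p0:(2,1)->(3,1) | p1:escaped | p2:(1,0)->(2,0) | p3:(1,3)->(2,3) | p4:(2,0)->(3,0)
Step 3: p0:(3,1)->(4,1) | p1:escaped | p2:(2,0)->(3,0) | p3:(2,3)->(3,3) | p4:(3,0)->(4,0)
Step 4: p0:(4,1)->(4,2) | p1:escaped | p2:(3,0)->(4,0) | p3:(3,3)->(4,3) | p4:(4,0)->(4,1)
Step 5: p0:(4,2)->(4,3) | p1:escaped | p2:(4,0)->(4,1) | p3:(4,3)->(4,4)->EXIT | p4:(4,1)->(4,2)
Step 6: p0:(4,3)->(4,4)->EXIT | p1:escaped | p2:(4,1)->(4,2) | p3:escaped | p4:(4,2)->(4,3)

ESCAPED ESCAPED (4,2) ESCAPED (4,3)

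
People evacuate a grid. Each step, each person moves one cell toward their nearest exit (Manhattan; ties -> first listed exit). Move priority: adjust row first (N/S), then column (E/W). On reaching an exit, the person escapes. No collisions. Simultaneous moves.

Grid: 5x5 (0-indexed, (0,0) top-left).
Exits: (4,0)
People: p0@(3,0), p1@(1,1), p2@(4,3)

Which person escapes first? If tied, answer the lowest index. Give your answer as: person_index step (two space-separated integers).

Answer: 0 1

Derivation:
Step 1: p0:(3,0)->(4,0)->EXIT | p1:(1,1)->(2,1) | p2:(4,3)->(4,2)
Step 2: p0:escaped | p1:(2,1)->(3,1) | p2:(4,2)->(4,1)
Step 3: p0:escaped | p1:(3,1)->(4,1) | p2:(4,1)->(4,0)->EXIT
Step 4: p0:escaped | p1:(4,1)->(4,0)->EXIT | p2:escaped
Exit steps: [1, 4, 3]
First to escape: p0 at step 1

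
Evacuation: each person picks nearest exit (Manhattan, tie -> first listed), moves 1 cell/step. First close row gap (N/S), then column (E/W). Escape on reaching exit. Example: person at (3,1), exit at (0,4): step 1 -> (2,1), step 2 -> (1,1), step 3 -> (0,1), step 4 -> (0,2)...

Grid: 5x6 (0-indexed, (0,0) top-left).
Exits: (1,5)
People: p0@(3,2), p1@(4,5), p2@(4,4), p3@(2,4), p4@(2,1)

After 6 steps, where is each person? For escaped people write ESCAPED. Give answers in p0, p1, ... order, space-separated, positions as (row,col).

Step 1: p0:(3,2)->(2,2) | p1:(4,5)->(3,5) | p2:(4,4)->(3,4) | p3:(2,4)->(1,4) | p4:(2,1)->(1,1)
Step 2: p0:(2,2)->(1,2) | p1:(3,5)->(2,5) | p2:(3,4)->(2,4) | p3:(1,4)->(1,5)->EXIT | p4:(1,1)->(1,2)
Step 3: p0:(1,2)->(1,3) | p1:(2,5)->(1,5)->EXIT | p2:(2,4)->(1,4) | p3:escaped | p4:(1,2)->(1,3)
Step 4: p0:(1,3)->(1,4) | p1:escaped | p2:(1,4)->(1,5)->EXIT | p3:escaped | p4:(1,3)->(1,4)
Step 5: p0:(1,4)->(1,5)->EXIT | p1:escaped | p2:escaped | p3:escaped | p4:(1,4)->(1,5)->EXIT

ESCAPED ESCAPED ESCAPED ESCAPED ESCAPED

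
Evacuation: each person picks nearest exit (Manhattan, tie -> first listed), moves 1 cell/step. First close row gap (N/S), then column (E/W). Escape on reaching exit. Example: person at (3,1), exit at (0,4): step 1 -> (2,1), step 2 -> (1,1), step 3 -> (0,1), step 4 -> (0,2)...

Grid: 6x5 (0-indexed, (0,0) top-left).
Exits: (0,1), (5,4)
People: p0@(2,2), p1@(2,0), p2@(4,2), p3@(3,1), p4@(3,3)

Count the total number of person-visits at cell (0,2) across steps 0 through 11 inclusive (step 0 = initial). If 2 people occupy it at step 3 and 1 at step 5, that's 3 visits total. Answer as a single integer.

Answer: 1

Derivation:
Step 0: p0@(2,2) p1@(2,0) p2@(4,2) p3@(3,1) p4@(3,3) -> at (0,2): 0 [-], cum=0
Step 1: p0@(1,2) p1@(1,0) p2@(5,2) p3@(2,1) p4@(4,3) -> at (0,2): 0 [-], cum=0
Step 2: p0@(0,2) p1@(0,0) p2@(5,3) p3@(1,1) p4@(5,3) -> at (0,2): 1 [p0], cum=1
Step 3: p0@ESC p1@ESC p2@ESC p3@ESC p4@ESC -> at (0,2): 0 [-], cum=1
Total visits = 1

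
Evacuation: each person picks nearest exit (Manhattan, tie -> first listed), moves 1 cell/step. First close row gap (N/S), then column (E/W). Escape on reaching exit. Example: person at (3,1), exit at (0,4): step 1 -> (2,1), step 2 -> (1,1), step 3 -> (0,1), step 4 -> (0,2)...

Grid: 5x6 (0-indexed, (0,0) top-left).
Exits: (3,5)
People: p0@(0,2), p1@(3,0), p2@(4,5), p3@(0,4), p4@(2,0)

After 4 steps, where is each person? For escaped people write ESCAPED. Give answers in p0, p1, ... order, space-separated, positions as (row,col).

Step 1: p0:(0,2)->(1,2) | p1:(3,0)->(3,1) | p2:(4,5)->(3,5)->EXIT | p3:(0,4)->(1,4) | p4:(2,0)->(3,0)
Step 2: p0:(1,2)->(2,2) | p1:(3,1)->(3,2) | p2:escaped | p3:(1,4)->(2,4) | p4:(3,0)->(3,1)
Step 3: p0:(2,2)->(3,2) | p1:(3,2)->(3,3) | p2:escaped | p3:(2,4)->(3,4) | p4:(3,1)->(3,2)
Step 4: p0:(3,2)->(3,3) | p1:(3,3)->(3,4) | p2:escaped | p3:(3,4)->(3,5)->EXIT | p4:(3,2)->(3,3)

(3,3) (3,4) ESCAPED ESCAPED (3,3)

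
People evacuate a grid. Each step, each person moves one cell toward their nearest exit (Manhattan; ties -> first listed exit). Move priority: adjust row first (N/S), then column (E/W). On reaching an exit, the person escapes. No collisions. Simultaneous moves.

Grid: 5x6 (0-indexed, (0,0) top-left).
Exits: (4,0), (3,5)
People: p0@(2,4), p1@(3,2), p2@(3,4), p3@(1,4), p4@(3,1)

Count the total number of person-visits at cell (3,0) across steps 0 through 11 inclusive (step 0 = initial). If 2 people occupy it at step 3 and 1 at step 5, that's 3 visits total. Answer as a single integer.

Step 0: p0@(2,4) p1@(3,2) p2@(3,4) p3@(1,4) p4@(3,1) -> at (3,0): 0 [-], cum=0
Step 1: p0@(3,4) p1@(4,2) p2@ESC p3@(2,4) p4@(4,1) -> at (3,0): 0 [-], cum=0
Step 2: p0@ESC p1@(4,1) p2@ESC p3@(3,4) p4@ESC -> at (3,0): 0 [-], cum=0
Step 3: p0@ESC p1@ESC p2@ESC p3@ESC p4@ESC -> at (3,0): 0 [-], cum=0
Total visits = 0

Answer: 0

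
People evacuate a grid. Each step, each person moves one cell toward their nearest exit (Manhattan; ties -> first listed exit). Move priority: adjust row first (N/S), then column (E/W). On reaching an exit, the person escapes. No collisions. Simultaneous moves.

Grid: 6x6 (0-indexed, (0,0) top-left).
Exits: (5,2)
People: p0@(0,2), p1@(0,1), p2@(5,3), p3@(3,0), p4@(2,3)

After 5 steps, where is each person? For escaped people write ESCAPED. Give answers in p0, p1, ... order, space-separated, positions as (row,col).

Step 1: p0:(0,2)->(1,2) | p1:(0,1)->(1,1) | p2:(5,3)->(5,2)->EXIT | p3:(3,0)->(4,0) | p4:(2,3)->(3,3)
Step 2: p0:(1,2)->(2,2) | p1:(1,1)->(2,1) | p2:escaped | p3:(4,0)->(5,0) | p4:(3,3)->(4,3)
Step 3: p0:(2,2)->(3,2) | p1:(2,1)->(3,1) | p2:escaped | p3:(5,0)->(5,1) | p4:(4,3)->(5,3)
Step 4: p0:(3,2)->(4,2) | p1:(3,1)->(4,1) | p2:escaped | p3:(5,1)->(5,2)->EXIT | p4:(5,3)->(5,2)->EXIT
Step 5: p0:(4,2)->(5,2)->EXIT | p1:(4,1)->(5,1) | p2:escaped | p3:escaped | p4:escaped

ESCAPED (5,1) ESCAPED ESCAPED ESCAPED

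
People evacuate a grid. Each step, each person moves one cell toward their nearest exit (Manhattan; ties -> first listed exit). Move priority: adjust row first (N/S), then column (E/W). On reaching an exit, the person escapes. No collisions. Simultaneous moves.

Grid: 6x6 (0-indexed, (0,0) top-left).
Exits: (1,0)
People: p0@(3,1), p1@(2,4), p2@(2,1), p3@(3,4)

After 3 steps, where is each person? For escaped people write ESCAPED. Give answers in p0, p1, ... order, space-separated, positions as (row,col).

Step 1: p0:(3,1)->(2,1) | p1:(2,4)->(1,4) | p2:(2,1)->(1,1) | p3:(3,4)->(2,4)
Step 2: p0:(2,1)->(1,1) | p1:(1,4)->(1,3) | p2:(1,1)->(1,0)->EXIT | p3:(2,4)->(1,4)
Step 3: p0:(1,1)->(1,0)->EXIT | p1:(1,3)->(1,2) | p2:escaped | p3:(1,4)->(1,3)

ESCAPED (1,2) ESCAPED (1,3)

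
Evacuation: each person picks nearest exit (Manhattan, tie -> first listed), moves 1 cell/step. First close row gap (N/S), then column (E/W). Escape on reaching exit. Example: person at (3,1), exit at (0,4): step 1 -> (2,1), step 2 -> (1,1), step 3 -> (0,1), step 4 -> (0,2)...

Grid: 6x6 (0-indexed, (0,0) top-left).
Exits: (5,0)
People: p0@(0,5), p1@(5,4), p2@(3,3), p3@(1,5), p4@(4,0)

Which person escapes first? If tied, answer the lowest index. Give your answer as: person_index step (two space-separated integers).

Step 1: p0:(0,5)->(1,5) | p1:(5,4)->(5,3) | p2:(3,3)->(4,3) | p3:(1,5)->(2,5) | p4:(4,0)->(5,0)->EXIT
Step 2: p0:(1,5)->(2,5) | p1:(5,3)->(5,2) | p2:(4,3)->(5,3) | p3:(2,5)->(3,5) | p4:escaped
Step 3: p0:(2,5)->(3,5) | p1:(5,2)->(5,1) | p2:(5,3)->(5,2) | p3:(3,5)->(4,5) | p4:escaped
Step 4: p0:(3,5)->(4,5) | p1:(5,1)->(5,0)->EXIT | p2:(5,2)->(5,1) | p3:(4,5)->(5,5) | p4:escaped
Step 5: p0:(4,5)->(5,5) | p1:escaped | p2:(5,1)->(5,0)->EXIT | p3:(5,5)->(5,4) | p4:escaped
Step 6: p0:(5,5)->(5,4) | p1:escaped | p2:escaped | p3:(5,4)->(5,3) | p4:escaped
Step 7: p0:(5,4)->(5,3) | p1:escaped | p2:escaped | p3:(5,3)->(5,2) | p4:escaped
Step 8: p0:(5,3)->(5,2) | p1:escaped | p2:escaped | p3:(5,2)->(5,1) | p4:escaped
Step 9: p0:(5,2)->(5,1) | p1:escaped | p2:escaped | p3:(5,1)->(5,0)->EXIT | p4:escaped
Step 10: p0:(5,1)->(5,0)->EXIT | p1:escaped | p2:escaped | p3:escaped | p4:escaped
Exit steps: [10, 4, 5, 9, 1]
First to escape: p4 at step 1

Answer: 4 1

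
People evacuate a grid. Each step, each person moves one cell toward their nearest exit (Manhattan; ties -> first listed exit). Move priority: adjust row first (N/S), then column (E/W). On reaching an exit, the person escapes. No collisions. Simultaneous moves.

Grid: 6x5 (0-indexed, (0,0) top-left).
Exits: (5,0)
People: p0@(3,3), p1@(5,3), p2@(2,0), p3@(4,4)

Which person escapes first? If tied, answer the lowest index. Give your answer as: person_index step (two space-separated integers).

Step 1: p0:(3,3)->(4,3) | p1:(5,3)->(5,2) | p2:(2,0)->(3,0) | p3:(4,4)->(5,4)
Step 2: p0:(4,3)->(5,3) | p1:(5,2)->(5,1) | p2:(3,0)->(4,0) | p3:(5,4)->(5,3)
Step 3: p0:(5,3)->(5,2) | p1:(5,1)->(5,0)->EXIT | p2:(4,0)->(5,0)->EXIT | p3:(5,3)->(5,2)
Step 4: p0:(5,2)->(5,1) | p1:escaped | p2:escaped | p3:(5,2)->(5,1)
Step 5: p0:(5,1)->(5,0)->EXIT | p1:escaped | p2:escaped | p3:(5,1)->(5,0)->EXIT
Exit steps: [5, 3, 3, 5]
First to escape: p1 at step 3

Answer: 1 3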